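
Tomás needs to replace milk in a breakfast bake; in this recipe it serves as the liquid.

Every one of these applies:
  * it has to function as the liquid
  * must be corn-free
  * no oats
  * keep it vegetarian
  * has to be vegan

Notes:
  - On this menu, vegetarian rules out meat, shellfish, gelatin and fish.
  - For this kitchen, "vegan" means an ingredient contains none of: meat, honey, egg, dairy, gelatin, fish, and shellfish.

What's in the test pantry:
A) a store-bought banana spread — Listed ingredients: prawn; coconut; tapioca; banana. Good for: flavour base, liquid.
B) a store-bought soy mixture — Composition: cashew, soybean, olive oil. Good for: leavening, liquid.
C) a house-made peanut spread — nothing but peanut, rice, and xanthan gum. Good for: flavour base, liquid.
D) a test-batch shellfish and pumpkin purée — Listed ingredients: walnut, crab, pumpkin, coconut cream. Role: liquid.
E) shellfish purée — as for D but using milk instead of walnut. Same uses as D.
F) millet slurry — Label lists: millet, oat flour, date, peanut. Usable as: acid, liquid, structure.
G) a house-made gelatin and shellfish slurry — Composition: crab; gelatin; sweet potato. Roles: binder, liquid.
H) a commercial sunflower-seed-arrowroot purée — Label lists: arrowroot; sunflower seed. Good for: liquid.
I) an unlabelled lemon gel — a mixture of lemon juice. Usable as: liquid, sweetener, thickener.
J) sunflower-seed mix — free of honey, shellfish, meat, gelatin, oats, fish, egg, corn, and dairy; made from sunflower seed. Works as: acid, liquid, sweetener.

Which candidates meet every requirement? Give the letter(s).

B, C, H, I, J

A: has prawn, so not vegetarian; has prawn, so not vegan — no
B: all constraints satisfied — valid
C: only peanut, rice and xanthan gum; none excluded — keep
D: has crab, so not vegetarian; has crab, so not vegan — out
E: has crab, so not vegetarian; has milk, so not vegan — out
F: has oat flour, so not oat-free — reject
G: has gelatin, so not vegetarian; has gelatin, so not vegan — out
H: vegan, no corn — valid
I: vegetarian, vegan — keep
J: nothing on the exclusion list — keep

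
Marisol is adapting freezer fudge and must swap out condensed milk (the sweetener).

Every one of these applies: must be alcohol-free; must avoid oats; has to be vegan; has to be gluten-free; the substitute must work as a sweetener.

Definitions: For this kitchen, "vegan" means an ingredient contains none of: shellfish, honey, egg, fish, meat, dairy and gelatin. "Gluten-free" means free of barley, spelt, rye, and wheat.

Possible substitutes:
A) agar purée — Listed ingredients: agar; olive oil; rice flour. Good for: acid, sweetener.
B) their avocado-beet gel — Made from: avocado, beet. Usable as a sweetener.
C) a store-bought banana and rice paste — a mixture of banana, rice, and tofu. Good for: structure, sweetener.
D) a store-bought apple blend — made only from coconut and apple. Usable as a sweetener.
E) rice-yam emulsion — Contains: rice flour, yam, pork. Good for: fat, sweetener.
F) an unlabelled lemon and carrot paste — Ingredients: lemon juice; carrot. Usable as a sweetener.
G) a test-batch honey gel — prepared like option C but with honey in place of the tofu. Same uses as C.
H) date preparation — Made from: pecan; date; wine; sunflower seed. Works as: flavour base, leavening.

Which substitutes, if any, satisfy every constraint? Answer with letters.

A, B, C, D, F

A: all constraints satisfied — OK
B: works as a sweetener, no alcohol, gluten-free — OK
C: no alcohol, gluten-free — OK
D: all constraints satisfied — keep
E: has pork, so not vegan — no
F: only lemon juice and carrot; none excluded — OK
G: has honey, so not vegan — no
H: not usable as a sweetener; has wine, so not alcohol-free — no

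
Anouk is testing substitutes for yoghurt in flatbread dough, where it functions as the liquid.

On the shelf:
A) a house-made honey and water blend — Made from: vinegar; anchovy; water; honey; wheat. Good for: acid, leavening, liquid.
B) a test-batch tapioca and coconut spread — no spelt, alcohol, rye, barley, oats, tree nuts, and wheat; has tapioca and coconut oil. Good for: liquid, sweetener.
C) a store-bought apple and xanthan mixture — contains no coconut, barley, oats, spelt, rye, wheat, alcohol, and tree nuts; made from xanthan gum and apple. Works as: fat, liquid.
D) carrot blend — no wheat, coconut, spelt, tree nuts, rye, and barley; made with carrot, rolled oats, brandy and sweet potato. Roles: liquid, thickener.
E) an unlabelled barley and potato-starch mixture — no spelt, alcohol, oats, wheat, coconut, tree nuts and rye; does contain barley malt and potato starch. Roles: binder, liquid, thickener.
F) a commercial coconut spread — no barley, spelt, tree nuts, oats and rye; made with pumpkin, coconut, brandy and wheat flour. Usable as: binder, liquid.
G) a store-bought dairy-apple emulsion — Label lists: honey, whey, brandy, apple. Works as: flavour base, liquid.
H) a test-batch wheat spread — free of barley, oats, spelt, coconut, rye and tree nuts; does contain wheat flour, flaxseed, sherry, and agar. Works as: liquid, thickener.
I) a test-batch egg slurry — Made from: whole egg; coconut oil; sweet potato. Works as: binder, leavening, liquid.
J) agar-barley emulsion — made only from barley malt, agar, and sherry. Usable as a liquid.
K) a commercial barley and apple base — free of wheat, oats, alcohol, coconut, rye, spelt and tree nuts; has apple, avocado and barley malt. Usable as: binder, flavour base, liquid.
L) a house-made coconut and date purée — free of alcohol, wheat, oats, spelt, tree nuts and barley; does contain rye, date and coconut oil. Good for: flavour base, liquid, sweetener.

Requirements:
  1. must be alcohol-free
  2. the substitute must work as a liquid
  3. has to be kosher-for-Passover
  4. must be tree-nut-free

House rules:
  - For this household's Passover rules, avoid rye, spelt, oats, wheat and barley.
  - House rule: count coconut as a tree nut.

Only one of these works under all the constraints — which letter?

C

A: has wheat, so not kosher-for-Passover — out
B: has coconut oil, so not tree-nut-free — no
C: works as a liquid, no alcohol, tree-nut-free — valid
D: has rolled oats, so not kosher-for-Passover; has brandy, so not alcohol-free — no
E: has barley malt, so not kosher-for-Passover — out
F: has wheat flour, so not kosher-for-Passover; has coconut, so not tree-nut-free (and 1 more) — no
G: has brandy, so not alcohol-free — out
H: has wheat flour, so not kosher-for-Passover; has sherry, so not alcohol-free — no
I: has coconut oil, so not tree-nut-free — out
J: has barley malt, so not kosher-for-Passover; has sherry, so not alcohol-free — reject
K: has barley malt, so not kosher-for-Passover — out
L: has rye, so not kosher-for-Passover; has coconut oil, so not tree-nut-free — out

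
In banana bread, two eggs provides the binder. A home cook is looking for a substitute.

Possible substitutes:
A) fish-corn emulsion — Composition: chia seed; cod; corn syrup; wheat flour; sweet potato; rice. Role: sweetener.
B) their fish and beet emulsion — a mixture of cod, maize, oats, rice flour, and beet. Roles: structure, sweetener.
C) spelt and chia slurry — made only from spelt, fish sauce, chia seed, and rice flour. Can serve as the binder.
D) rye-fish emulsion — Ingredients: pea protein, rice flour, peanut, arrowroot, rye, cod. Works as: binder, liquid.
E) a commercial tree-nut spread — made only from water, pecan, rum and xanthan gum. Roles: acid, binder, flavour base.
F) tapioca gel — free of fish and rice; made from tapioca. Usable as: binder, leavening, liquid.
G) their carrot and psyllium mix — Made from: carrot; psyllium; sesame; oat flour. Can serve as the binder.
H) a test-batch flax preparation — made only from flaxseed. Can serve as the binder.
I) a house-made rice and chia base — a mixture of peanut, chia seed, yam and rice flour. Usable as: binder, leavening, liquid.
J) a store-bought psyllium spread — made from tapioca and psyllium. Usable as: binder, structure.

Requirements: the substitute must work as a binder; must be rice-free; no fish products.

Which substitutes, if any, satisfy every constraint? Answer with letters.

A: not usable as a binder; has rice, so not rice-free (and 1 more) — no
B: not usable as a binder; has rice flour, so not rice-free (and 1 more) — out
C: has rice flour, so not rice-free; has fish sauce, so not fish-free — no
D: has rice flour, so not rice-free; has cod, so not fish-free — out
E: works as a binder, no fish, no rice — OK
F: works as a binder, no rice, no fish — keep
G: no rice, no fish — OK
H: works as a binder, no rice, no fish — keep
I: has rice flour, so not rice-free — out
J: works as a binder, no fish, no rice — OK

E, F, G, H, J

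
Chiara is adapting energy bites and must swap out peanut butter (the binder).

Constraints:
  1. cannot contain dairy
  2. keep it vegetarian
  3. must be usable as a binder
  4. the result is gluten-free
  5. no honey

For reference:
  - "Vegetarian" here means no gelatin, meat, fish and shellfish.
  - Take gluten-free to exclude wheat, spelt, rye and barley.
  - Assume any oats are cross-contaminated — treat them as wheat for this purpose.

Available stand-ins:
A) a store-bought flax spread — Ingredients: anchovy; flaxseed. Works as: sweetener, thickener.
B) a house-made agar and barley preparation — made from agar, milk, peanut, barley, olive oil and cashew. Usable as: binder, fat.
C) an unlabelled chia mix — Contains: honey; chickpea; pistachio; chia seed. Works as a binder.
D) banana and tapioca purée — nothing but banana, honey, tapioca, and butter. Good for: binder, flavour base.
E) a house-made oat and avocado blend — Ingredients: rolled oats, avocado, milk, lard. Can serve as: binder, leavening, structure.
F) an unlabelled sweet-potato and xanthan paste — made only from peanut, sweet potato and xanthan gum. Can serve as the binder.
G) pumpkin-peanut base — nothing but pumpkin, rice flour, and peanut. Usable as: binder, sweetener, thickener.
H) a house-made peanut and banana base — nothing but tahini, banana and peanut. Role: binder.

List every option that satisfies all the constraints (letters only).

F, G, H

A: not usable as a binder; has anchovy, so not vegetarian — out
B: has barley, so not gluten-free; has milk, so not dairy-free — reject
C: has honey, so not honey-free — reject
D: has honey, so not honey-free; has butter, so not dairy-free — reject
E: has lard, so not vegetarian; has rolled oats, so not gluten-free (and 1 more) — reject
F: gluten-free, no honey — OK
G: no honey, vegetarian — OK
H: all constraints satisfied — valid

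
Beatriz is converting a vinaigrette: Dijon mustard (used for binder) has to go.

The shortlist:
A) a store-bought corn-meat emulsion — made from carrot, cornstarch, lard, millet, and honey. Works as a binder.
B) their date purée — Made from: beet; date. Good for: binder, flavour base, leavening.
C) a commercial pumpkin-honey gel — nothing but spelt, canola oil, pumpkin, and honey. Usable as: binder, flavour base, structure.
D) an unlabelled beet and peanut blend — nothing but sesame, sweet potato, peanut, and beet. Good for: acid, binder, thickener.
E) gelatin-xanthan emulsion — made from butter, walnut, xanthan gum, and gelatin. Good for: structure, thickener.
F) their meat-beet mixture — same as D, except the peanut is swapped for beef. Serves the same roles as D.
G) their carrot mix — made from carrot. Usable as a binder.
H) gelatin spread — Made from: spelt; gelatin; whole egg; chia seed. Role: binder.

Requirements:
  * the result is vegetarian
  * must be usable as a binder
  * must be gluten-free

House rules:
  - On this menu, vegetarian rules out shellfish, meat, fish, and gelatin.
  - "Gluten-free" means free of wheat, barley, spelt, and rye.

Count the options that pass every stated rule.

3

A: has lard, so not vegetarian — no
B: only beet and date; none excluded — OK
C: has spelt, so not gluten-free — no
D: peanut and sesame etc. — none of it excluded — keep
E: not usable as a binder; has gelatin, so not vegetarian — no
F: has beef, so not vegetarian — out
G: only carrot; none excluded — keep
H: has gelatin, so not vegetarian; has spelt, so not gluten-free — reject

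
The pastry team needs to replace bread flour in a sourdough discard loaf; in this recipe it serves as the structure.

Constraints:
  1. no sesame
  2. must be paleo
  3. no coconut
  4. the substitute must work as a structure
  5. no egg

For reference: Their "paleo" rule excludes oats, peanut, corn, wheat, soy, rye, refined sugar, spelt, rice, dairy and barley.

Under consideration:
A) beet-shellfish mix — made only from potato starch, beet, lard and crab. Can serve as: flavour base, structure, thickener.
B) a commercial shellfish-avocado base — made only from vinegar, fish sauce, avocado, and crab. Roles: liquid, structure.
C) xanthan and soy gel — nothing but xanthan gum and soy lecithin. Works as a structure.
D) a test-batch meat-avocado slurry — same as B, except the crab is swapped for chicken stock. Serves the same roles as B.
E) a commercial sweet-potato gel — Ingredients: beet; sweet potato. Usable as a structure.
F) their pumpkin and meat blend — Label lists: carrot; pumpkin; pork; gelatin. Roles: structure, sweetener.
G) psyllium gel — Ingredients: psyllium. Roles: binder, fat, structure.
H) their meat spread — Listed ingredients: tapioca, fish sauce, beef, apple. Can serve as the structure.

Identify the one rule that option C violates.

paleo

usable as a structure: satisfied
paleo: has soy lecithin — fails
sesame-free: satisfied
coconut-free: satisfied
egg-free: satisfied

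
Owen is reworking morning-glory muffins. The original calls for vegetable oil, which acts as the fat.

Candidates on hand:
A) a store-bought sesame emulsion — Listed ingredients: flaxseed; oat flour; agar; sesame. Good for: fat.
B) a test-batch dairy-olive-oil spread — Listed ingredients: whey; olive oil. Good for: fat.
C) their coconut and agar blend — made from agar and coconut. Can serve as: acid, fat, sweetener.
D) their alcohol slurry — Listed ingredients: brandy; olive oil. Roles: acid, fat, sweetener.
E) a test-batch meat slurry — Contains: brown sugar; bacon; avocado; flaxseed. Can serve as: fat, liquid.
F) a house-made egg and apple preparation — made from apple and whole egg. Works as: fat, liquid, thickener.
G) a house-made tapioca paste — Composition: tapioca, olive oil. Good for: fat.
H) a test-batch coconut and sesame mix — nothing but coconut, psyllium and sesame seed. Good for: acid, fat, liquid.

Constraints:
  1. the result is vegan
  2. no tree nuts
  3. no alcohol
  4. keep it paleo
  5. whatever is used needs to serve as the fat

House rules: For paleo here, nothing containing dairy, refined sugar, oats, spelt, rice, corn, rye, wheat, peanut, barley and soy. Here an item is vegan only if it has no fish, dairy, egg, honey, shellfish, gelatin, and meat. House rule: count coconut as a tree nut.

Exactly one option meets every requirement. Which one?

A: has oat flour, so not paleo — reject
B: has whey, so not paleo; has whey, so not vegan — reject
C: has coconut, so not tree-nut-free — out
D: has brandy, so not alcohol-free — no
E: has brown sugar, so not paleo; has bacon, so not vegan — reject
F: has whole egg, so not vegan — reject
G: paleo, no alcohol — OK
H: has coconut, so not tree-nut-free — reject

G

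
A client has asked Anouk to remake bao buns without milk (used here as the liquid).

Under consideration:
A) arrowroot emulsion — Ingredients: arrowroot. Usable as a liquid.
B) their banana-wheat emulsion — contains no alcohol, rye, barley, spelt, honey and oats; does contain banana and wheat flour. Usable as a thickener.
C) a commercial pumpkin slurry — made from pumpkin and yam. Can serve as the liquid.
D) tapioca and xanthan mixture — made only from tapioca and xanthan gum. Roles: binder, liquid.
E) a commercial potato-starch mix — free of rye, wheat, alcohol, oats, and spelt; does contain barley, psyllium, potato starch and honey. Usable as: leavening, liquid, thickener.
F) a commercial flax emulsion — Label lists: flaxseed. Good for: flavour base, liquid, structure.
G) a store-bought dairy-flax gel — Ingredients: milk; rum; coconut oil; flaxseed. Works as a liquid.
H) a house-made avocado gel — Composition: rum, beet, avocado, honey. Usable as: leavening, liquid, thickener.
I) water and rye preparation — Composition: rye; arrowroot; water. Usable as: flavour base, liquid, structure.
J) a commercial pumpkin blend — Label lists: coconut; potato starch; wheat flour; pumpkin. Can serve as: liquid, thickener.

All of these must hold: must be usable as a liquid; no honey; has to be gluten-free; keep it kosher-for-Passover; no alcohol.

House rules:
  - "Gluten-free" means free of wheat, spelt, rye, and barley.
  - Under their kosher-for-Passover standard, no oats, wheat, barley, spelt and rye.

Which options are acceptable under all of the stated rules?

A, C, D, F

A: gluten-free, no alcohol — OK
B: not usable as a liquid; has wheat flour, so not gluten-free (and 1 more) — out
C: every rule checks out — valid
D: works as a liquid, kosher-for-Passover, no alcohol — valid
E: has barley, so not gluten-free; has barley, so not kosher-for-Passover (and 1 more) — reject
F: only flaxseed; none excluded — valid
G: has rum, so not alcohol-free — reject
H: has rum, so not alcohol-free; has honey, so not honey-free — out
I: has rye, so not gluten-free; has rye, so not kosher-for-Passover — no
J: has wheat flour, so not gluten-free; has wheat flour, so not kosher-for-Passover — reject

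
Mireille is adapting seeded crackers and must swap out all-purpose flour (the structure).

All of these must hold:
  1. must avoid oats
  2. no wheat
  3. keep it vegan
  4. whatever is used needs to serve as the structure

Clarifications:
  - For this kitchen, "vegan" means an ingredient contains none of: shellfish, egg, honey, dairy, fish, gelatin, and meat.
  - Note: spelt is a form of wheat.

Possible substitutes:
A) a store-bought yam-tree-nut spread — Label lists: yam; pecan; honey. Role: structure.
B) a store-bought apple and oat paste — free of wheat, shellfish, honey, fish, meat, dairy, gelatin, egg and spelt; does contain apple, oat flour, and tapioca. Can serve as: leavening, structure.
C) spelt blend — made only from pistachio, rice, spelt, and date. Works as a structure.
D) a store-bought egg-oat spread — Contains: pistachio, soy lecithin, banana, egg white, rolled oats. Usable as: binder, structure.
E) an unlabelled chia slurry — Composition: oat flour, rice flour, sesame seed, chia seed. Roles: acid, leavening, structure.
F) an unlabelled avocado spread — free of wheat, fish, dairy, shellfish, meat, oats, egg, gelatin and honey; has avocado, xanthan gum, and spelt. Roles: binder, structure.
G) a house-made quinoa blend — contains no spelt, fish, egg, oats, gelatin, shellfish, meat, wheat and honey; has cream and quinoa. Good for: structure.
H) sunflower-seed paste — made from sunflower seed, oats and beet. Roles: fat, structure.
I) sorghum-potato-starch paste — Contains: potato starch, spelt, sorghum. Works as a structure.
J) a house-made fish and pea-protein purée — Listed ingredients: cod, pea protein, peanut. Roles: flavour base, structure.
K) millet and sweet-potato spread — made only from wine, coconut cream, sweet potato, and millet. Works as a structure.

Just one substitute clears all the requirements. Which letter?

A: has honey, so not vegan — reject
B: has oat flour, so not oat-free — no
C: has spelt, so not wheat-free — out
D: has egg white, so not vegan; has rolled oats, so not oat-free — no
E: has oat flour, so not oat-free — no
F: has spelt, so not wheat-free — no
G: has cream, so not vegan — no
H: has oats, so not oat-free — out
I: has spelt, so not wheat-free — reject
J: has cod, so not vegan — no
K: works as a structure, vegan, no oats — OK

K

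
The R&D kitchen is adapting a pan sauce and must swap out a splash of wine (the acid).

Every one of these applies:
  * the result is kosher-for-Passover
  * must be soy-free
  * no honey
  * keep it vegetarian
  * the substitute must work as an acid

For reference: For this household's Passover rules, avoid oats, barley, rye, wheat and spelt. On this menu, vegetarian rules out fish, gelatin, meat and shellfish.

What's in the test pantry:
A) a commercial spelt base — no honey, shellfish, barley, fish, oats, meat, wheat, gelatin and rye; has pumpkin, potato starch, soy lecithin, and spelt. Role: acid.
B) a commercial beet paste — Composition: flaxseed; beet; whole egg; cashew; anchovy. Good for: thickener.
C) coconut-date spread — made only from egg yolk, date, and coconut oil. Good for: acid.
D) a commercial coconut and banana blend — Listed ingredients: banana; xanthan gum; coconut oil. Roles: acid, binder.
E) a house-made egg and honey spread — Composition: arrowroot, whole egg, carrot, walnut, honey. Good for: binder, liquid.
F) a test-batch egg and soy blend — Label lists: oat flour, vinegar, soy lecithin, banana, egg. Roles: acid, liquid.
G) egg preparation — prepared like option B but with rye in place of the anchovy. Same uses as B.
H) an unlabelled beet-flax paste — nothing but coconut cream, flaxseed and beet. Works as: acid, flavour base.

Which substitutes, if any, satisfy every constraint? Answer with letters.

C, D, H

A: has spelt, so not kosher-for-Passover; has soy lecithin, so not soy-free — no
B: not usable as an acid; has anchovy, so not vegetarian — reject
C: kosher-for-Passover, no honey — valid
D: all constraints satisfied — keep
E: not usable as an acid; has honey, so not honey-free — no
F: has oat flour, so not kosher-for-Passover; has soy lecithin, so not soy-free — no
G: not usable as an acid; has rye, so not kosher-for-Passover — no
H: vegetarian, no soy — valid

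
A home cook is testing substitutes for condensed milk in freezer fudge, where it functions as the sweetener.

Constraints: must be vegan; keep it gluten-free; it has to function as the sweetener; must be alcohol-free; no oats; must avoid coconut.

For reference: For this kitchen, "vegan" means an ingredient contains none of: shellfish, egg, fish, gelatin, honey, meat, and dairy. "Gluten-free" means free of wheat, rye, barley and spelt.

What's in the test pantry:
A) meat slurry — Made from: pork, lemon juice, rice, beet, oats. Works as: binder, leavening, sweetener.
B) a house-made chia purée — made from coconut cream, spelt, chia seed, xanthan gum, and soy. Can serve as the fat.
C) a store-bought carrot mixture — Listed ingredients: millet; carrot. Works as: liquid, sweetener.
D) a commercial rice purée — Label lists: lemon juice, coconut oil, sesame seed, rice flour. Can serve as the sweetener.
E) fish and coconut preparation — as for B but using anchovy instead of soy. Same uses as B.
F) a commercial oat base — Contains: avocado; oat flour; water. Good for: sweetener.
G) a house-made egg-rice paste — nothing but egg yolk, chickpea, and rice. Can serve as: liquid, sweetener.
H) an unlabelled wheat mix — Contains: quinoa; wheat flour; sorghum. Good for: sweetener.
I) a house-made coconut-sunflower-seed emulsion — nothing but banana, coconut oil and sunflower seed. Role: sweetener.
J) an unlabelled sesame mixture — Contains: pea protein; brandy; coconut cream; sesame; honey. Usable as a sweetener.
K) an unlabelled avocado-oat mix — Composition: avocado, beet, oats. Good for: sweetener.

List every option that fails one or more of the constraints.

A: has pork, so not vegan; has oats, so not oat-free — no
B: not usable as a sweetener; has spelt, so not gluten-free (and 1 more) — no
C: only carrot and millet; none excluded — keep
D: has coconut oil, so not coconut-free — reject
E: not usable as a sweetener; has anchovy, so not vegan (and 2 more) — no
F: has oat flour, so not oat-free — out
G: has egg yolk, so not vegan — no
H: has wheat flour, so not gluten-free — out
I: has coconut oil, so not coconut-free — reject
J: has honey, so not vegan; has coconut cream, so not coconut-free (and 1 more) — reject
K: has oats, so not oat-free — reject

A, B, D, E, F, G, H, I, J, K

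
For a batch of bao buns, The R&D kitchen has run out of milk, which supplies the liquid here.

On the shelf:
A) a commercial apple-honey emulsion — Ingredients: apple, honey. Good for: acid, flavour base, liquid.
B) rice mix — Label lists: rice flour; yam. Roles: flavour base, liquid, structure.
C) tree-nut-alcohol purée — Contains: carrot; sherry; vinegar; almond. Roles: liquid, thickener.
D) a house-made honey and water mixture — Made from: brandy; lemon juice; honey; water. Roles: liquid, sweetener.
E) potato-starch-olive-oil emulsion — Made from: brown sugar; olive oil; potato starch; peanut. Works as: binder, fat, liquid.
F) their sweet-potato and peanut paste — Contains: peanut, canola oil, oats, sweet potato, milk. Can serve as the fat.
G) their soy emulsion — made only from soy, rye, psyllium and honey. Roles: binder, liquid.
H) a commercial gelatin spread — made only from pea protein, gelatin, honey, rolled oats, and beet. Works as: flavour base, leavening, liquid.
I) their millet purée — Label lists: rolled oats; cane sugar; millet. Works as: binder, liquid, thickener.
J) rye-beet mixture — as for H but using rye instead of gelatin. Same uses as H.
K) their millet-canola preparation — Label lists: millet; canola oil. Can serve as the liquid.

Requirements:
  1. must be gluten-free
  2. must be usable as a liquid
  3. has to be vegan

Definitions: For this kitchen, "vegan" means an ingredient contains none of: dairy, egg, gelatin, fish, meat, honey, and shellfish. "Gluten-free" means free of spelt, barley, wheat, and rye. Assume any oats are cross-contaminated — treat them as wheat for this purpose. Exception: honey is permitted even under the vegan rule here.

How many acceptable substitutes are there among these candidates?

6

A: honey is permitted under the vegan carve-out; nothing else excluded — keep
B: nothing on the exclusion list — keep
C: all constraints satisfied — valid
D: honey is permitted under the vegan carve-out; nothing else excluded — OK
E: works as a liquid, gluten-free, vegan — valid
F: not usable as a liquid; has milk, so not vegan (and 1 more) — out
G: has rye, so not gluten-free — no
H: has gelatin, so not vegan; has rolled oats, so not gluten-free — out
I: has rolled oats, so not gluten-free — out
J: has rolled oats, so not gluten-free — out
K: only millet and canola oil; none excluded — OK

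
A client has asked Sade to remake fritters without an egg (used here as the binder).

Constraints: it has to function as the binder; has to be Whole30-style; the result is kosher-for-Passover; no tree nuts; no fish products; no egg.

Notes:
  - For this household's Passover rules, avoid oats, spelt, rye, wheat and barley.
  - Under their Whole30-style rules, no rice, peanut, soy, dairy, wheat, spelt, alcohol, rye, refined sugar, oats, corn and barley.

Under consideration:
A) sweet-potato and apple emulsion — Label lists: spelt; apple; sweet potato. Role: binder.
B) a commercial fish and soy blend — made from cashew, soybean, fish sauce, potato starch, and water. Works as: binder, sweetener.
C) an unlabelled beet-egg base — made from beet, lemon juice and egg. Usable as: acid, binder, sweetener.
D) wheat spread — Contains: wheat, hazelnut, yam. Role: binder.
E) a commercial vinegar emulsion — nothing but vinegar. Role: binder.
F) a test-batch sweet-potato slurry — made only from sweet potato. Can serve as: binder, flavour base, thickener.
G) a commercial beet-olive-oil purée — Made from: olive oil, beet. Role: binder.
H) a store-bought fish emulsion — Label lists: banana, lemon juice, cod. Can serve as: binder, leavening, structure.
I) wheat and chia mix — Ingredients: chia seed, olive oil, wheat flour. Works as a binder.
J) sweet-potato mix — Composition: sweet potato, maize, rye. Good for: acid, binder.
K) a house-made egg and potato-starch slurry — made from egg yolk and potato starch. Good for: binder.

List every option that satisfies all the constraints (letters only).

E, F, G

A: has spelt, so not kosher-for-Passover; has spelt, so not Whole30-style — no
B: has soybean, so not Whole30-style; has cashew, so not tree-nut-free (and 1 more) — reject
C: has egg, so not egg-free — reject
D: has wheat, so not kosher-for-Passover; has wheat, so not Whole30-style (and 1 more) — reject
E: every rule checks out — valid
F: no tree nuts, no fish — keep
G: kosher-for-Passover, no fish — valid
H: has cod, so not fish-free — no
I: has wheat flour, so not kosher-for-Passover; has wheat flour, so not Whole30-style — out
J: has rye, so not kosher-for-Passover; has maize, so not Whole30-style — reject
K: has egg yolk, so not egg-free — reject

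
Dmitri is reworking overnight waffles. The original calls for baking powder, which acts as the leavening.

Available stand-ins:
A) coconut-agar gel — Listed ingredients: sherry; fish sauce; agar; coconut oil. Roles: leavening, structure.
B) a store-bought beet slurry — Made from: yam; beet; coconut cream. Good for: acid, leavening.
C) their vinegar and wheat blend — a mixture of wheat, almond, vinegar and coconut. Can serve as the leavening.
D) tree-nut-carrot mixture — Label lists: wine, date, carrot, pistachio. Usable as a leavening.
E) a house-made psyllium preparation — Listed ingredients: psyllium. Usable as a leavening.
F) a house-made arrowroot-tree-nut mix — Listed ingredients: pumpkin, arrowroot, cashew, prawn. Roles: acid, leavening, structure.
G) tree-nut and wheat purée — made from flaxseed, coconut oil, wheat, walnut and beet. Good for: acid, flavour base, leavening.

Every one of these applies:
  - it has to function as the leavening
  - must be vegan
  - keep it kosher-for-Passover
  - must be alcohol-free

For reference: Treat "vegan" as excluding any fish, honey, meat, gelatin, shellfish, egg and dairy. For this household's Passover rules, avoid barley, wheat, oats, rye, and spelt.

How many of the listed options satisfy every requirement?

2

A: has fish sauce, so not vegan; has sherry, so not alcohol-free — out
B: works as a leavening, no alcohol, kosher-for-Passover — keep
C: has wheat, so not kosher-for-Passover — out
D: has wine, so not alcohol-free — no
E: works as a leavening, no alcohol, kosher-for-Passover — keep
F: has prawn, so not vegan — out
G: has wheat, so not kosher-for-Passover — reject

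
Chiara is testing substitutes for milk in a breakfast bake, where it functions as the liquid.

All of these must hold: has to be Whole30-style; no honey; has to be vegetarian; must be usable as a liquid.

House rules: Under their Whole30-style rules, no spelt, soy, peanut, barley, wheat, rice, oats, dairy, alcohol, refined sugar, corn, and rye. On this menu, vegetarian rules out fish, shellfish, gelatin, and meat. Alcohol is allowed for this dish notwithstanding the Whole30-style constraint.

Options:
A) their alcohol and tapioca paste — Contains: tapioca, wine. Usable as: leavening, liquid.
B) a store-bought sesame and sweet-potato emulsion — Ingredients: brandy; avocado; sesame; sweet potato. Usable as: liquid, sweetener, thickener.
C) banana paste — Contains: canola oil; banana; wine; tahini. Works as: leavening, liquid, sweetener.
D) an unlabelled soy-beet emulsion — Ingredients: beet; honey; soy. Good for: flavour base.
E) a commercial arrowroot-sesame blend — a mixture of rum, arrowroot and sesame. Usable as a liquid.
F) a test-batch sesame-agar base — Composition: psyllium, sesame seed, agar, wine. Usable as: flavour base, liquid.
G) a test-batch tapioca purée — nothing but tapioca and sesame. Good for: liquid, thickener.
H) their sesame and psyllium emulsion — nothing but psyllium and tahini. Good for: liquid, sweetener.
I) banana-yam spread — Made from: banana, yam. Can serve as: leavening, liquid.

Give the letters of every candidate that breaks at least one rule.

D

A: alcohol is permitted under the Whole30-style carve-out; nothing else excluded — keep
B: alcohol is permitted under the Whole30-style carve-out; nothing else excluded — valid
C: alcohol is permitted under the Whole30-style carve-out; nothing else excluded — keep
D: not usable as a liquid; has soy, so not Whole30-style (and 1 more) — reject
E: alcohol is permitted under the Whole30-style carve-out; nothing else excluded — valid
F: alcohol is permitted under the Whole30-style carve-out; nothing else excluded — OK
G: only sesame and tapioca; none excluded — valid
H: every rule checks out — valid
I: every rule checks out — valid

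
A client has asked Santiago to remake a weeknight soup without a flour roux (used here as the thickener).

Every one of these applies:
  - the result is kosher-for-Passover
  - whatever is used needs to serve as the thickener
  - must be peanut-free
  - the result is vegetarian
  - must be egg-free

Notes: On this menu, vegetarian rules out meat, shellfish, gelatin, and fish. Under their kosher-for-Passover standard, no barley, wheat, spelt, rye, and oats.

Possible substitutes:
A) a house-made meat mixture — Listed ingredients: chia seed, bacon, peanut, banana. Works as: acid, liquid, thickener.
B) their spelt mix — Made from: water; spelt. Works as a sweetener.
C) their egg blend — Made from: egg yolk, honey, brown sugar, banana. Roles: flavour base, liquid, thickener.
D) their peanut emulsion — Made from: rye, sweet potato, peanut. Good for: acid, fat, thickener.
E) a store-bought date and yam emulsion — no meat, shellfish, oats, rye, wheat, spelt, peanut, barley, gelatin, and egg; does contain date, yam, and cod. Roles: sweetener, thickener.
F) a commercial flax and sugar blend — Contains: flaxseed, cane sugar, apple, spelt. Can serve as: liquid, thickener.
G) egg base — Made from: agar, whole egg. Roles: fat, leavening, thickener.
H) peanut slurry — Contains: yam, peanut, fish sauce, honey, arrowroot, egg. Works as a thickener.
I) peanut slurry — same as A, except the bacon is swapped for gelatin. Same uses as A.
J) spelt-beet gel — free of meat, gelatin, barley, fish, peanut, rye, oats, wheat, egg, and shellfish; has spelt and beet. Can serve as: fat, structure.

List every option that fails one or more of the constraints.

A: has bacon, so not vegetarian; has peanut, so not peanut-free — out
B: not usable as a thickener; has spelt, so not kosher-for-Passover — reject
C: has egg yolk, so not egg-free — no
D: has rye, so not kosher-for-Passover; has peanut, so not peanut-free — no
E: has cod, so not vegetarian — reject
F: has spelt, so not kosher-for-Passover — no
G: has whole egg, so not egg-free — no
H: has fish sauce, so not vegetarian; has egg, so not egg-free (and 1 more) — reject
I: has gelatin, so not vegetarian; has peanut, so not peanut-free — no
J: not usable as a thickener; has spelt, so not kosher-for-Passover — out

A, B, C, D, E, F, G, H, I, J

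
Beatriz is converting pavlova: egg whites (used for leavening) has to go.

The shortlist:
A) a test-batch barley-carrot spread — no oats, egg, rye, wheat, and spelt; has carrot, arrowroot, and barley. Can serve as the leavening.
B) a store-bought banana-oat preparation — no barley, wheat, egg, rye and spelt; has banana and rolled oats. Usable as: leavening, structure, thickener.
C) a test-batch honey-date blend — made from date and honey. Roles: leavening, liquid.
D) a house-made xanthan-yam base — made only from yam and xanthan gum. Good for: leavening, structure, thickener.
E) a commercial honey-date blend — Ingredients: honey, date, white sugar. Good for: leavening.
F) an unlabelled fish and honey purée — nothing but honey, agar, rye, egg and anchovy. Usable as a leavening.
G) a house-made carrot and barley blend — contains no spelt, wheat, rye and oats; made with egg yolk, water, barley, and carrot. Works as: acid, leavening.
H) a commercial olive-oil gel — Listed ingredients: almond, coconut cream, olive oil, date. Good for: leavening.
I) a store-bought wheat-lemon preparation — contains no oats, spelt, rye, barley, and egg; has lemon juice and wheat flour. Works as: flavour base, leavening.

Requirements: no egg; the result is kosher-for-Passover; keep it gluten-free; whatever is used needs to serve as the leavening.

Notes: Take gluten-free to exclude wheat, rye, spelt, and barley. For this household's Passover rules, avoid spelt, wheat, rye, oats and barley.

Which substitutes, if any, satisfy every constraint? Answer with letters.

A: has barley, so not gluten-free; has barley, so not kosher-for-Passover — reject
B: has rolled oats, so not kosher-for-Passover — no
C: kosher-for-Passover, gluten-free — keep
D: works as a leavening, gluten-free, no egg — valid
E: only honey, white sugar, and date; none excluded — OK
F: has rye, so not gluten-free; has rye, so not kosher-for-Passover (and 1 more) — reject
G: has barley, so not gluten-free; has barley, so not kosher-for-Passover (and 1 more) — no
H: kosher-for-Passover, gluten-free — valid
I: has wheat flour, so not gluten-free; has wheat flour, so not kosher-for-Passover — no

C, D, E, H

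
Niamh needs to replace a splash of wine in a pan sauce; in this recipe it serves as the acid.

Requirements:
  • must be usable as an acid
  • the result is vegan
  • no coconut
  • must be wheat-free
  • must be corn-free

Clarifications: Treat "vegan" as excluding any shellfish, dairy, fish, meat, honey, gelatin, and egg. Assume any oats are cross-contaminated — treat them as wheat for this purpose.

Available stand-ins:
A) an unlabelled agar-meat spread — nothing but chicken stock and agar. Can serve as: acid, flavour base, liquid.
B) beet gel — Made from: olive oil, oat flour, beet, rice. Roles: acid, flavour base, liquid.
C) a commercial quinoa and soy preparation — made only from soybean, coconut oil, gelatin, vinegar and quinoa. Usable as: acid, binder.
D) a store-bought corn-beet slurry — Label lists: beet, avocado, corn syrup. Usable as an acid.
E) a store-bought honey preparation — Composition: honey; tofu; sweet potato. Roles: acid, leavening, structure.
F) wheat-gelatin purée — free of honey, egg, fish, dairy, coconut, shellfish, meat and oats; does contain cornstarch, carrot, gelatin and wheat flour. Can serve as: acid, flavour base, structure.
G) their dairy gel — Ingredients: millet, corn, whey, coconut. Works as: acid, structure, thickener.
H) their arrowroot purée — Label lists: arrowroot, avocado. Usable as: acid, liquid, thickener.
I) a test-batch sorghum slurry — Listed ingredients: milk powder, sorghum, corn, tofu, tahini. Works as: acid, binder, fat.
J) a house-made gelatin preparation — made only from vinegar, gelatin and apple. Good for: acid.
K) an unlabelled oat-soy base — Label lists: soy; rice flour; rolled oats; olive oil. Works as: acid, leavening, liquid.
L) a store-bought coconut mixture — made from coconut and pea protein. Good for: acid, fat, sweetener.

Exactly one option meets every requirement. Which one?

A: has chicken stock, so not vegan — reject
B: has oat flour, so not wheat-free — out
C: has gelatin, so not vegan; has coconut oil, so not coconut-free — reject
D: has corn syrup, so not corn-free — out
E: has honey, so not vegan — out
F: has gelatin, so not vegan; has wheat flour, so not wheat-free (and 1 more) — no
G: has whey, so not vegan; has coconut, so not coconut-free (and 1 more) — no
H: only avocado and arrowroot; none excluded — OK
I: has milk powder, so not vegan; has corn, so not corn-free — reject
J: has gelatin, so not vegan — out
K: has rolled oats, so not wheat-free — out
L: has coconut, so not coconut-free — reject

H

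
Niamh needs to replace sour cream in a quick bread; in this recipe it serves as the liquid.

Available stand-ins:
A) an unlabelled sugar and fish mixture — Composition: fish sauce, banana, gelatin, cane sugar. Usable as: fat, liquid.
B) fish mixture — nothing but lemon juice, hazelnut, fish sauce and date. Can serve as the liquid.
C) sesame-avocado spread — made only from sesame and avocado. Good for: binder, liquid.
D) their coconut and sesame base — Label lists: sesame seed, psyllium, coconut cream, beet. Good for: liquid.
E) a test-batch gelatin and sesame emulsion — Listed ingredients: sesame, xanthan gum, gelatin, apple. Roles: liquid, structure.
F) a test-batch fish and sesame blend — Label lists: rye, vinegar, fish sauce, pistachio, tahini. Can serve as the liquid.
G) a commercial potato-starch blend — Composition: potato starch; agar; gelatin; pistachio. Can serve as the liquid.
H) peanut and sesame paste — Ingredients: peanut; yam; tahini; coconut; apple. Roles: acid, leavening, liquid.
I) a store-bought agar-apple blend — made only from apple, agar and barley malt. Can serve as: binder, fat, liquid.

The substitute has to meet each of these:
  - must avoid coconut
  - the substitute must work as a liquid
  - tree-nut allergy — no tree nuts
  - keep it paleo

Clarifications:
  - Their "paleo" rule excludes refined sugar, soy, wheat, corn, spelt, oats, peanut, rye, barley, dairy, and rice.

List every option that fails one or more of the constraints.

A: has cane sugar, so not paleo — out
B: has hazelnut, so not tree-nut-free — reject
C: only sesame and avocado; none excluded — valid
D: has coconut cream, so not coconut-free — reject
E: nothing on the exclusion list — valid
F: has rye, so not paleo; has pistachio, so not tree-nut-free — out
G: has pistachio, so not tree-nut-free — no
H: has peanut, so not paleo; has coconut, so not coconut-free — no
I: has barley malt, so not paleo — out

A, B, D, F, G, H, I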